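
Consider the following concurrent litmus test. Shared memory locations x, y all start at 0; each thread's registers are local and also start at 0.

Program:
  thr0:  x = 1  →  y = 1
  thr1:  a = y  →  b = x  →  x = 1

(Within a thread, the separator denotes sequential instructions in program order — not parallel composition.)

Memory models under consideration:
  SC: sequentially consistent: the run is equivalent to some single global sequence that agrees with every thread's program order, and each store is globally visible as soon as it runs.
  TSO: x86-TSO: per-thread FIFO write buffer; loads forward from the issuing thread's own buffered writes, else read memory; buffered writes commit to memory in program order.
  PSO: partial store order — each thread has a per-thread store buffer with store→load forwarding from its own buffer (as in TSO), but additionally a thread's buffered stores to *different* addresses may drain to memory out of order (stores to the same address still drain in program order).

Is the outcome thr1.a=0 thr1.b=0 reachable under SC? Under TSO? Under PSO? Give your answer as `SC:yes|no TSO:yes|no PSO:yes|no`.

outcome vector order: (thr1.a,thr1.b)
[SC] allowed = {(0,0); (0,1); (1,1)}
[TSO] allowed = {(0,0); (0,1); (1,1)}
[PSO] allowed = {(0,0); (0,1); (1,0); (1,1)}
target (0,0) ∈ {SC,TSO,PSO}

SC:yes TSO:yes PSO:yes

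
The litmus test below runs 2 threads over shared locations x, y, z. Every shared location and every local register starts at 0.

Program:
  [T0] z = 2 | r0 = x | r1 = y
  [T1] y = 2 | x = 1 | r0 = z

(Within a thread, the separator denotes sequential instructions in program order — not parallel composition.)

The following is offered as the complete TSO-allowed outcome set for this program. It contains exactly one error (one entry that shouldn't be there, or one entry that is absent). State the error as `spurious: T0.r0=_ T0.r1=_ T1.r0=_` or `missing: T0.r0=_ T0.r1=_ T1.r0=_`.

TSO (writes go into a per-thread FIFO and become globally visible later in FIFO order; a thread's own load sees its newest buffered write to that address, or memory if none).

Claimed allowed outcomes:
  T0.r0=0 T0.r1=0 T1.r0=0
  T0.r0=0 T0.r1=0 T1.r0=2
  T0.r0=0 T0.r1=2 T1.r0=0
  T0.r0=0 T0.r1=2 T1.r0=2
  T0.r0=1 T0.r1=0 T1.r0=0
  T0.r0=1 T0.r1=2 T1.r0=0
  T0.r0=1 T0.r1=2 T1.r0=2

spurious: T0.r0=1 T0.r1=0 T1.r0=0

outcome vector order: (T0.r0,T0.r1,T1.r0)
under TSO → 0/0/0; 0/0/2; 0/2/0; 0/2/2; 1/2/0; 1/2/2
claimed∖TSO = {1/0/0}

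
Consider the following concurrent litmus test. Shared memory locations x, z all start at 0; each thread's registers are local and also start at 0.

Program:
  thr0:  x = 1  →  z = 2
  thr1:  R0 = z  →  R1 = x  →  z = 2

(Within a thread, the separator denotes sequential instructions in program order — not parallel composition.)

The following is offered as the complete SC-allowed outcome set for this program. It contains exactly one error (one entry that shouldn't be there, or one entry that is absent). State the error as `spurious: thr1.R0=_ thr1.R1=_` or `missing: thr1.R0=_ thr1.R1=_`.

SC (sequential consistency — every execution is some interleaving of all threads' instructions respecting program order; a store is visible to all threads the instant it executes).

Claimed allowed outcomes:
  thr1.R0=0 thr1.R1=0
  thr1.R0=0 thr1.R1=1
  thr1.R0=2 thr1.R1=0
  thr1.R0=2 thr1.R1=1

outcome vector order: (thr1.R0,thr1.R1)
SC: 3 outcomes — {00; 01; 21}
claimed∖SC = {20}

spurious: thr1.R0=2 thr1.R1=0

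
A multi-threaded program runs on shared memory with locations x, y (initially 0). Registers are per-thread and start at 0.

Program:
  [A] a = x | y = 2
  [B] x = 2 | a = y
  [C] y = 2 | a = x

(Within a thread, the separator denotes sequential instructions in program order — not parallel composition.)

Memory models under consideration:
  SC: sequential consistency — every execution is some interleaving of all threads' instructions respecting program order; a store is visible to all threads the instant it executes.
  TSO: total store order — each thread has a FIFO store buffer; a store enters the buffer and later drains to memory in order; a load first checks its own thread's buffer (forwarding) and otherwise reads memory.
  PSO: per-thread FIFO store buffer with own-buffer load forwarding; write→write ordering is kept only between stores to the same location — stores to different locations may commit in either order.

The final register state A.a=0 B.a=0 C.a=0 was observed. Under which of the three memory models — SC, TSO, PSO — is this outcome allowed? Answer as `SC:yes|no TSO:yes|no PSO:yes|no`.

SC:no TSO:yes PSO:yes

outcome vector order: (A.a,B.a,C.a)
SC: 6 outcomes — {002 020 022 202 220 222}
TSO: 8 outcomes — {000 002 020 022 200 202 220 222}
PSO: 8 outcomes — {000 002 020 022 200 202 220 222}
target 000 ∈ {TSO,PSO}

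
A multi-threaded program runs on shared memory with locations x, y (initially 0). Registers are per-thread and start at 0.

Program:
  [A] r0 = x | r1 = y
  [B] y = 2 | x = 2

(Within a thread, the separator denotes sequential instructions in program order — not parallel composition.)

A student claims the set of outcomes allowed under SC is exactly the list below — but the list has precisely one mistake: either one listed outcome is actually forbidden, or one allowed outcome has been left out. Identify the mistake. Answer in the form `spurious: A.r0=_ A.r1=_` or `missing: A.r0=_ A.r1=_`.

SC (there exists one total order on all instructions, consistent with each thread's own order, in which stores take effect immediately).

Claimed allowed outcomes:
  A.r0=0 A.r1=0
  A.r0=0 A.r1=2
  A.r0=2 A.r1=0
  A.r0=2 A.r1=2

outcome vector order: (A.r0,A.r1)
under SC → 0/0, 0/2, 2/2
claimed∖SC = {2/0}

spurious: A.r0=2 A.r1=0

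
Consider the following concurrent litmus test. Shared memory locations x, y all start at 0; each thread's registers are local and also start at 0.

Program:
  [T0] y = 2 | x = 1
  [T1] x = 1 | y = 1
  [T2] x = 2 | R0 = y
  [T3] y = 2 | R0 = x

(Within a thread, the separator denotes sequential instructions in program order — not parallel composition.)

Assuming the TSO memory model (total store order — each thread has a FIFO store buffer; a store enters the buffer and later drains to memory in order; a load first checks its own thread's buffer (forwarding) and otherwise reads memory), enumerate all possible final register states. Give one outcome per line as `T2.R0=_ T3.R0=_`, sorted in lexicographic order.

outcome vector order: (T2.R0,T3.R0)
|TSO outcomes| = 9

T2.R0=0 T3.R0=0
T2.R0=0 T3.R0=1
T2.R0=0 T3.R0=2
T2.R0=1 T3.R0=0
T2.R0=1 T3.R0=1
T2.R0=1 T3.R0=2
T2.R0=2 T3.R0=0
T2.R0=2 T3.R0=1
T2.R0=2 T3.R0=2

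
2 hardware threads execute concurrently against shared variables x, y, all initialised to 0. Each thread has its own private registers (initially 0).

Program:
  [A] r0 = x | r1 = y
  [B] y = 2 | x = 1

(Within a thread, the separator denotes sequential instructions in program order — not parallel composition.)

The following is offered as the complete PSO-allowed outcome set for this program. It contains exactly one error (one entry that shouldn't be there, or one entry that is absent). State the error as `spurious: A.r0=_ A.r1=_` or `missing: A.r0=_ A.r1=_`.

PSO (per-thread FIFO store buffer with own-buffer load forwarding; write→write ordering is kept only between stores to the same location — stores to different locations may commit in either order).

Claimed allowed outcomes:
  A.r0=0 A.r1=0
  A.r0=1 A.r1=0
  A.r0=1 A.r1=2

missing: A.r0=0 A.r1=2

outcome vector order: (A.r0,A.r1)
under PSO → <0 0> <0 2> <1 0> <1 2>
PSO∖claimed = {<0 2>}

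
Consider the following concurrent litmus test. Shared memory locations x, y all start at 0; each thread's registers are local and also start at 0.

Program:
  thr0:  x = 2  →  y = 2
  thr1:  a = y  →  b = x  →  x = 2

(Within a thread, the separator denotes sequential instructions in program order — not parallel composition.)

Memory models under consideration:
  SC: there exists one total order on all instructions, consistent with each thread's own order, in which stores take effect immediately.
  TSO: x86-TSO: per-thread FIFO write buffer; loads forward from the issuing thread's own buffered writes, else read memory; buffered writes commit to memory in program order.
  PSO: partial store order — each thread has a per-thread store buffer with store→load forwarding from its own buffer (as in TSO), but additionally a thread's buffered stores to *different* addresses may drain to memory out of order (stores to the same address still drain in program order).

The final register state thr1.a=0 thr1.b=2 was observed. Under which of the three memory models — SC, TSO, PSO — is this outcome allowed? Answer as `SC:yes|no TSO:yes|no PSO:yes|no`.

SC:yes TSO:yes PSO:yes

outcome vector order: (thr1.a,thr1.b)
SC (3): <0 0>, <0 2>, <2 2>
TSO (3): <0 0>, <0 2>, <2 2>
PSO (4): <0 0>, <0 2>, <2 0>, <2 2>
target <0 2> ∈ {SC,TSO,PSO}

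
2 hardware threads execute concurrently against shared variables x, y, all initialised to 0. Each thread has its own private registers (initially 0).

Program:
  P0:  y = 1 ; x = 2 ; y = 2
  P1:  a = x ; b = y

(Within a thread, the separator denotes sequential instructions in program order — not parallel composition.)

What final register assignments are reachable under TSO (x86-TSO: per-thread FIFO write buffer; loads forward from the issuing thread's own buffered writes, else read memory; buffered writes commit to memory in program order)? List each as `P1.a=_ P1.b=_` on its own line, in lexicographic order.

P1.a=0 P1.b=0
P1.a=0 P1.b=1
P1.a=0 P1.b=2
P1.a=2 P1.b=1
P1.a=2 P1.b=2

outcome vector order: (P1.a,P1.b)
|TSO outcomes| = 5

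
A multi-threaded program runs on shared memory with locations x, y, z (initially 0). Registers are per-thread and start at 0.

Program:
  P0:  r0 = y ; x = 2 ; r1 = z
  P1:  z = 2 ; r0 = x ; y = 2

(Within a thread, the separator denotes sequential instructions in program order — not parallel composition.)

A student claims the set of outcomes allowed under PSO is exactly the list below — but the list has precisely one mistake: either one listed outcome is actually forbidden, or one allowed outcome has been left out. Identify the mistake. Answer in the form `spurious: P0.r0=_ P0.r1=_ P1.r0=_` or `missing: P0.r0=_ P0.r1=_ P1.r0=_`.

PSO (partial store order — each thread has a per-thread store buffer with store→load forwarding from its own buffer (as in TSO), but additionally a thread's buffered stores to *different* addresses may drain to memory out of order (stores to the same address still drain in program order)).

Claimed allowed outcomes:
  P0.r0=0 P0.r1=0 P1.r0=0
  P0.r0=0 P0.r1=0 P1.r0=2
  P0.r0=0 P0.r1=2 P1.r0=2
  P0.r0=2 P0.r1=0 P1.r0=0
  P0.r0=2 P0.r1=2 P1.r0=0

outcome vector order: (P0.r0,P0.r1,P1.r0)
[PSO] allowed = {<0 0 0>, <0 0 2>, <0 2 0>, <0 2 2>, <2 0 0>, <2 2 0>}
PSO∖claimed = {<0 2 0>}

missing: P0.r0=0 P0.r1=2 P1.r0=0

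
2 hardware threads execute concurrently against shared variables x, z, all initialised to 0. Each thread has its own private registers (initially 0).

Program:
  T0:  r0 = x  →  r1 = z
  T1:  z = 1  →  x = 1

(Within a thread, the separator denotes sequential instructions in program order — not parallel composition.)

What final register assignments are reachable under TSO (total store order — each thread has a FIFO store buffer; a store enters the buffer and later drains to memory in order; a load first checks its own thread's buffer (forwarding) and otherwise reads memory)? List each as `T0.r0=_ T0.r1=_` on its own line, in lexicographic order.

T0.r0=0 T0.r1=0
T0.r0=0 T0.r1=1
T0.r0=1 T0.r1=1

outcome vector order: (T0.r0,T0.r1)
|TSO outcomes| = 3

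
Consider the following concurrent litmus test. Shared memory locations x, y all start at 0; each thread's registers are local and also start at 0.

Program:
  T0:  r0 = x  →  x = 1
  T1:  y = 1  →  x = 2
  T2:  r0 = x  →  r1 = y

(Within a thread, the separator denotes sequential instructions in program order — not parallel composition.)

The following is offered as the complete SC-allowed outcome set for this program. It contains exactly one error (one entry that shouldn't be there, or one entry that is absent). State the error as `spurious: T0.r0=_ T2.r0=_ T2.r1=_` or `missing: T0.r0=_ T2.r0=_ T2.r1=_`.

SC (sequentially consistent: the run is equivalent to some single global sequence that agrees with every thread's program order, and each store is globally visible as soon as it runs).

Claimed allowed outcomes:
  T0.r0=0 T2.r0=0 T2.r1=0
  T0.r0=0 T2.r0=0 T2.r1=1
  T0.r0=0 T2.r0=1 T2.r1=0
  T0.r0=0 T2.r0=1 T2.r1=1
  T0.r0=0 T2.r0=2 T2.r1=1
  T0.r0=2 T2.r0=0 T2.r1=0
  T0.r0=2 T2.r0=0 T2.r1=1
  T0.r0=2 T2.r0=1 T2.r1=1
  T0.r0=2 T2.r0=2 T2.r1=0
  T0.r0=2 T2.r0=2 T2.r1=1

outcome vector order: (T0.r0,T2.r0,T2.r1)
under SC → (0,0,0), (0,0,1), (0,1,0), (0,1,1), (0,2,1), (2,0,0), (2,0,1), (2,1,1), (2,2,1)
claimed∖SC = {(2,2,0)}

spurious: T0.r0=2 T2.r0=2 T2.r1=0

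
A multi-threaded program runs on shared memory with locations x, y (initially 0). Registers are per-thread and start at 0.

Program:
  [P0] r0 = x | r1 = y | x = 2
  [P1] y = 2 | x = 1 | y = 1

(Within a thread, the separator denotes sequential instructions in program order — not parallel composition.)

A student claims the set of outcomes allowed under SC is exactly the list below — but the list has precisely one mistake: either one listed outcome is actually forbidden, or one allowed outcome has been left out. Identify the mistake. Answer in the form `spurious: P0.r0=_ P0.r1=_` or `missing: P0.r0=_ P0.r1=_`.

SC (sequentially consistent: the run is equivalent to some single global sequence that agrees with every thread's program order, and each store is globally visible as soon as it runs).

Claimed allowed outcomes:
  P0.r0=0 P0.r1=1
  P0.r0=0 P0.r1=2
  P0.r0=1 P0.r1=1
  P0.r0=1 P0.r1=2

missing: P0.r0=0 P0.r1=0

outcome vector order: (P0.r0,P0.r1)
SC: 5 outcomes — {<0 0>; <0 1>; <0 2>; <1 1>; <1 2>}
SC∖claimed = {<0 0>}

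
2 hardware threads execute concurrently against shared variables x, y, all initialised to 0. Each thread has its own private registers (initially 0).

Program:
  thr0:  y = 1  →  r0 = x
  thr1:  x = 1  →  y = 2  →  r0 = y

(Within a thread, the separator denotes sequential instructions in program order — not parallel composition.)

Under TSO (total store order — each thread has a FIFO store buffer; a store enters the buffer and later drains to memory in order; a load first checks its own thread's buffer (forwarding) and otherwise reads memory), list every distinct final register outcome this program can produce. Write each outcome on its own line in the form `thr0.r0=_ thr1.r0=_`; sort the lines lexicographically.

thr0.r0=0 thr1.r0=1
thr0.r0=0 thr1.r0=2
thr0.r0=1 thr1.r0=1
thr0.r0=1 thr1.r0=2

outcome vector order: (thr0.r0,thr1.r0)
|TSO outcomes| = 4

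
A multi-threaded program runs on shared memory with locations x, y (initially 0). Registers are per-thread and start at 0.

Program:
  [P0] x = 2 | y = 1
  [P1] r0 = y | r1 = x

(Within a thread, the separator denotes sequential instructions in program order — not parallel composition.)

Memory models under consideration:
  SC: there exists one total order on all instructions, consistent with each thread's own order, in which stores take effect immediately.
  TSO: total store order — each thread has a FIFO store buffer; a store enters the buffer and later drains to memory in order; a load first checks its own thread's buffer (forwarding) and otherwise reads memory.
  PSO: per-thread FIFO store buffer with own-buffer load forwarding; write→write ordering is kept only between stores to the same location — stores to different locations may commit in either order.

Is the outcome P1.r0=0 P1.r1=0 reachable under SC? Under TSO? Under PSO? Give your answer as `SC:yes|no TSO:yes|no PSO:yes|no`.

outcome vector order: (P1.r0,P1.r1)
SC (3): 0/0, 0/2, 1/2
TSO (3): 0/0, 0/2, 1/2
PSO (4): 0/0, 0/2, 1/0, 1/2
target 0/0 ∈ {SC,TSO,PSO}

SC:yes TSO:yes PSO:yes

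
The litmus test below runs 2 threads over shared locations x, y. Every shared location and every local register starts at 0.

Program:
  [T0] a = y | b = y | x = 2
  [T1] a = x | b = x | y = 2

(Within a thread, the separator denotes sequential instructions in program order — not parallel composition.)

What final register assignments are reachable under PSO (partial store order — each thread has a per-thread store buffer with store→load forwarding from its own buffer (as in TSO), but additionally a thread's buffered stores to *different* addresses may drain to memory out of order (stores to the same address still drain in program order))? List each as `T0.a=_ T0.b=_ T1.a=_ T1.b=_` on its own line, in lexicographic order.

outcome vector order: (T0.a,T0.b,T1.a,T1.b)
|PSO outcomes| = 5

T0.a=0 T0.b=0 T1.a=0 T1.b=0
T0.a=0 T0.b=0 T1.a=0 T1.b=2
T0.a=0 T0.b=0 T1.a=2 T1.b=2
T0.a=0 T0.b=2 T1.a=0 T1.b=0
T0.a=2 T0.b=2 T1.a=0 T1.b=0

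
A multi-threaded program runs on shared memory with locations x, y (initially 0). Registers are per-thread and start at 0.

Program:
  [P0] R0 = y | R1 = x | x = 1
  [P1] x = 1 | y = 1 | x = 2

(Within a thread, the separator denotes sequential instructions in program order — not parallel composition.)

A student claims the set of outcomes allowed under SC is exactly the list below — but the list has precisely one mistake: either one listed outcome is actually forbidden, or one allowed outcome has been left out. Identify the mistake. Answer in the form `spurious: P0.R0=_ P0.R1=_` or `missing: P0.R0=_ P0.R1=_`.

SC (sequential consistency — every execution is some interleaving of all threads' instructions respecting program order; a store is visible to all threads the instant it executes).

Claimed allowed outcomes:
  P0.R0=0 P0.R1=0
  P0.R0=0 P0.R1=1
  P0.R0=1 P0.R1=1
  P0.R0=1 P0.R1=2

missing: P0.R0=0 P0.R1=2

outcome vector order: (P0.R0,P0.R1)
SC (5): (0,0) (0,1) (0,2) (1,1) (1,2)
SC∖claimed = {(0,2)}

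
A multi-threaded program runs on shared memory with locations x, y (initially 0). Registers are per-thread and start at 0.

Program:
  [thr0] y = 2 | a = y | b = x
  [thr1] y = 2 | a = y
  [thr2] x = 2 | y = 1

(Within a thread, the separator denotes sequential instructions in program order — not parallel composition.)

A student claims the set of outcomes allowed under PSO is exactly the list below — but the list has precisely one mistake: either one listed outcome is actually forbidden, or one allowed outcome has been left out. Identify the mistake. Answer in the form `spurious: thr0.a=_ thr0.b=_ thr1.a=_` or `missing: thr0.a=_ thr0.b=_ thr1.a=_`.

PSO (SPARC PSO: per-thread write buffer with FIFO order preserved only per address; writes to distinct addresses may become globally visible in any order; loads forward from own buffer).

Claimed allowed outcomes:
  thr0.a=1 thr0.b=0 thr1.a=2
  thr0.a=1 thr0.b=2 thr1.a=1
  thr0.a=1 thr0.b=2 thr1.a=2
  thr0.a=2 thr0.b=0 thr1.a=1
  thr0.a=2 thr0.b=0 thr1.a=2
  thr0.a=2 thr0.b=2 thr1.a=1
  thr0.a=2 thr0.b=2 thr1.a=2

missing: thr0.a=1 thr0.b=0 thr1.a=1

outcome vector order: (thr0.a,thr0.b,thr1.a)
under PSO → 101, 102, 121, 122, 201, 202, 221, 222
PSO∖claimed = {101}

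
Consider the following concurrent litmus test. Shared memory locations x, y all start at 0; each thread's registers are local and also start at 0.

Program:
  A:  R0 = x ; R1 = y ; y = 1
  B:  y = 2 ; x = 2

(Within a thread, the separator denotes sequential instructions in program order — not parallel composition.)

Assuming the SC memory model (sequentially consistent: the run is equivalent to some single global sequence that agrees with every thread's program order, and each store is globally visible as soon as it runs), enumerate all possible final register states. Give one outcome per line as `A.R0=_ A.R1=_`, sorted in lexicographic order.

A.R0=0 A.R1=0
A.R0=0 A.R1=2
A.R0=2 A.R1=2

outcome vector order: (A.R0,A.R1)
|SC outcomes| = 3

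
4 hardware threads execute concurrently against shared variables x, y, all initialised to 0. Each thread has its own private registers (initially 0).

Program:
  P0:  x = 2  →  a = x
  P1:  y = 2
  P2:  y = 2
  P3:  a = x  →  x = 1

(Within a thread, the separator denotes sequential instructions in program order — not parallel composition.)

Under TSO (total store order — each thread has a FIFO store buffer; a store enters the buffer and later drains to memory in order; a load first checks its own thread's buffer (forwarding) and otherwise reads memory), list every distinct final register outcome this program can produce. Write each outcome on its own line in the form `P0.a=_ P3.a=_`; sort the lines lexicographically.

outcome vector order: (P0.a,P3.a)
|TSO outcomes| = 4

P0.a=1 P3.a=0
P0.a=1 P3.a=2
P0.a=2 P3.a=0
P0.a=2 P3.a=2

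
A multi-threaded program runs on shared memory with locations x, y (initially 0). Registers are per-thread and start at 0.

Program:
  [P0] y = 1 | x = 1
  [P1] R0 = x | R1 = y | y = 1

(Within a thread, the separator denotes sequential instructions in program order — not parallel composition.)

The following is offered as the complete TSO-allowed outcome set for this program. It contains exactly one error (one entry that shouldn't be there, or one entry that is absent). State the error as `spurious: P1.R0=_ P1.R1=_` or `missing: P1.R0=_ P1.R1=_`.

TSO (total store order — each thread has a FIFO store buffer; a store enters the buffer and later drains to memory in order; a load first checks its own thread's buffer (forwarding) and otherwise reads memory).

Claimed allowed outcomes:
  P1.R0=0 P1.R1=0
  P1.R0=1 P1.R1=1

outcome vector order: (P1.R0,P1.R1)
under TSO → 0/0, 0/1, 1/1
TSO∖claimed = {0/1}

missing: P1.R0=0 P1.R1=1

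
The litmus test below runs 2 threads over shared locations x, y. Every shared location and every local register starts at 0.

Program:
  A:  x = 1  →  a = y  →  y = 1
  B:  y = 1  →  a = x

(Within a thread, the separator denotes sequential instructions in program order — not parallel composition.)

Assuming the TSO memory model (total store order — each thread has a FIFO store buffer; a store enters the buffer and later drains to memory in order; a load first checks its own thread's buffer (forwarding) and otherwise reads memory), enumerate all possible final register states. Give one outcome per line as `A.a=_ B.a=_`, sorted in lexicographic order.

outcome vector order: (A.a,B.a)
|TSO outcomes| = 4

A.a=0 B.a=0
A.a=0 B.a=1
A.a=1 B.a=0
A.a=1 B.a=1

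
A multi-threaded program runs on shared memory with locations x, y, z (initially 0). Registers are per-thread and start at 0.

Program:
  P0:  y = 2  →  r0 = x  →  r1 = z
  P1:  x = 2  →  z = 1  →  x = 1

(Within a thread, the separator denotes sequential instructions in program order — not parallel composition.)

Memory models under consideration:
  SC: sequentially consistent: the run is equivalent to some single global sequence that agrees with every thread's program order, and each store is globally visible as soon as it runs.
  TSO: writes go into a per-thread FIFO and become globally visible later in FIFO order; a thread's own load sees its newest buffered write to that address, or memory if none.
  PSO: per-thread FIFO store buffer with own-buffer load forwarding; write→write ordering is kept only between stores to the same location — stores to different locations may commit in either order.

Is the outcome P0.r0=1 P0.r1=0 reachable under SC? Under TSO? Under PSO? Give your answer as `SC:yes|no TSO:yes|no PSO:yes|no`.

SC:no TSO:no PSO:yes

outcome vector order: (P0.r0,P0.r1)
SC: 5 outcomes — {(0,0) (0,1) (1,1) (2,0) (2,1)}
TSO: 5 outcomes — {(0,0) (0,1) (1,1) (2,0) (2,1)}
PSO: 6 outcomes — {(0,0) (0,1) (1,0) (1,1) (2,0) (2,1)}
target (1,0) ∈ {PSO}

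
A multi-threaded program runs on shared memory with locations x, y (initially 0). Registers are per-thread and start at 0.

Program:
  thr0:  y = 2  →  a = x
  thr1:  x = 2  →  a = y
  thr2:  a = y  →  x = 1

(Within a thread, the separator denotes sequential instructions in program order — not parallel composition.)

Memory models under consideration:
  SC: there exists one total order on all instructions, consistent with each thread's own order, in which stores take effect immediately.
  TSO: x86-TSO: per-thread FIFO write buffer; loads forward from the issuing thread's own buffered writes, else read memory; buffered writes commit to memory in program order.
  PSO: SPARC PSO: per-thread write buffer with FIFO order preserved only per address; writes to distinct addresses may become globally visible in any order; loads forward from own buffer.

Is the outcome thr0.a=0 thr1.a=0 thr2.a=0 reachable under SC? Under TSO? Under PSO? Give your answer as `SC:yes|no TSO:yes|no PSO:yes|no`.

outcome vector order: (thr0.a,thr1.a,thr2.a)
SC (10): <0 2 0>, <0 2 2>, <1 0 0>, <1 0 2>, <1 2 0>, <1 2 2>, <2 0 0>, <2 0 2>, <2 2 0>, <2 2 2>
TSO (12): <0 0 0>, <0 0 2>, <0 2 0>, <0 2 2>, <1 0 0>, <1 0 2>, <1 2 0>, <1 2 2>, <2 0 0>, <2 0 2>, <2 2 0>, <2 2 2>
PSO (12): <0 0 0>, <0 0 2>, <0 2 0>, <0 2 2>, <1 0 0>, <1 0 2>, <1 2 0>, <1 2 2>, <2 0 0>, <2 0 2>, <2 2 0>, <2 2 2>
target <0 0 0> ∈ {TSO,PSO}

SC:no TSO:yes PSO:yes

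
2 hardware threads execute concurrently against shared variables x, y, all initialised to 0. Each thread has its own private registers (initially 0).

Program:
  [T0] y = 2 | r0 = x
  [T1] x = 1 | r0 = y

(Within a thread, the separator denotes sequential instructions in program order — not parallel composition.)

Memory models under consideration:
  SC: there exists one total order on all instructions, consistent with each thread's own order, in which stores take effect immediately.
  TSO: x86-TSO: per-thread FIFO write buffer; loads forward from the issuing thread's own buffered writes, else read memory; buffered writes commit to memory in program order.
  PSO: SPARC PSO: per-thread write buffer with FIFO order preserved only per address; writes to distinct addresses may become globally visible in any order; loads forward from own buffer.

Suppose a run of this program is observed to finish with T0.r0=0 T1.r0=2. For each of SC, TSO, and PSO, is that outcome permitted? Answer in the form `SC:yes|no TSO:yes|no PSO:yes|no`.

outcome vector order: (T0.r0,T1.r0)
SC: 3 outcomes — {02 10 12}
TSO: 4 outcomes — {00 02 10 12}
PSO: 4 outcomes — {00 02 10 12}
target 02 ∈ {SC,TSO,PSO}

SC:yes TSO:yes PSO:yes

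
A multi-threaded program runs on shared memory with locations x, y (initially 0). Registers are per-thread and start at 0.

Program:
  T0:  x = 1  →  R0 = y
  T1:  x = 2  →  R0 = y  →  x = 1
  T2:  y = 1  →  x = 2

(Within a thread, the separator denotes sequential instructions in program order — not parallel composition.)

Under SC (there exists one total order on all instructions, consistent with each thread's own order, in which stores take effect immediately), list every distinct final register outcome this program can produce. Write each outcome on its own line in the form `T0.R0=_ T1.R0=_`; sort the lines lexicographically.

T0.R0=0 T1.R0=0
T0.R0=0 T1.R0=1
T0.R0=1 T1.R0=0
T0.R0=1 T1.R0=1

outcome vector order: (T0.R0,T1.R0)
|SC outcomes| = 4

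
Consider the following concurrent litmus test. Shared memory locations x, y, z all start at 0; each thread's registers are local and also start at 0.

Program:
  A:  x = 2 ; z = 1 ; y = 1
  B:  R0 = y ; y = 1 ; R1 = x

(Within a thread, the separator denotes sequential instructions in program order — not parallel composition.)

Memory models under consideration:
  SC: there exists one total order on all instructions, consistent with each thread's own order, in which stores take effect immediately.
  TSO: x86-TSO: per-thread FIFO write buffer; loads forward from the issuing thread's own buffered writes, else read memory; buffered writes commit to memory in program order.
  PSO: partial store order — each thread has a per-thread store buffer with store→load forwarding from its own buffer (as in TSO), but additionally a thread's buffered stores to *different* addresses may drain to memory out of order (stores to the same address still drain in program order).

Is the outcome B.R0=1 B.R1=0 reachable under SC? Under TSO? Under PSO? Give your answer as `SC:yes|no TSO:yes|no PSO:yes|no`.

outcome vector order: (B.R0,B.R1)
SC (3): <0 0>, <0 2>, <1 2>
TSO (3): <0 0>, <0 2>, <1 2>
PSO (4): <0 0>, <0 2>, <1 0>, <1 2>
target <1 0> ∈ {PSO}

SC:no TSO:no PSO:yes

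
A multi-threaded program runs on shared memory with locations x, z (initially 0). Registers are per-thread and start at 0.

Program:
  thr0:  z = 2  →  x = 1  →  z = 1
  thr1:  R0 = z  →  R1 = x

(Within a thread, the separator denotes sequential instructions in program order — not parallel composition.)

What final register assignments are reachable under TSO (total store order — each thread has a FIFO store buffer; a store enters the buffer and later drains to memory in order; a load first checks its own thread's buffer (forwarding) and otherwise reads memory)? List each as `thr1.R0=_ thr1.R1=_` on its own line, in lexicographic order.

outcome vector order: (thr1.R0,thr1.R1)
|TSO outcomes| = 5

thr1.R0=0 thr1.R1=0
thr1.R0=0 thr1.R1=1
thr1.R0=1 thr1.R1=1
thr1.R0=2 thr1.R1=0
thr1.R0=2 thr1.R1=1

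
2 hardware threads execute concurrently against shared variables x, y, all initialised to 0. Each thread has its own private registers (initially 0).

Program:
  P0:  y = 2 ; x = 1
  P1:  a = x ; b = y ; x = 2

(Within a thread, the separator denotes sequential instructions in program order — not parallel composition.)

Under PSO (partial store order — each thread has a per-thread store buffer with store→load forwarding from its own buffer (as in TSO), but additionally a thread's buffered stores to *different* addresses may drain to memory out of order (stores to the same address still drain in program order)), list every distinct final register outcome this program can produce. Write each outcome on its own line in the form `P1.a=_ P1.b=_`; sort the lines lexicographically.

outcome vector order: (P1.a,P1.b)
|PSO outcomes| = 4

P1.a=0 P1.b=0
P1.a=0 P1.b=2
P1.a=1 P1.b=0
P1.a=1 P1.b=2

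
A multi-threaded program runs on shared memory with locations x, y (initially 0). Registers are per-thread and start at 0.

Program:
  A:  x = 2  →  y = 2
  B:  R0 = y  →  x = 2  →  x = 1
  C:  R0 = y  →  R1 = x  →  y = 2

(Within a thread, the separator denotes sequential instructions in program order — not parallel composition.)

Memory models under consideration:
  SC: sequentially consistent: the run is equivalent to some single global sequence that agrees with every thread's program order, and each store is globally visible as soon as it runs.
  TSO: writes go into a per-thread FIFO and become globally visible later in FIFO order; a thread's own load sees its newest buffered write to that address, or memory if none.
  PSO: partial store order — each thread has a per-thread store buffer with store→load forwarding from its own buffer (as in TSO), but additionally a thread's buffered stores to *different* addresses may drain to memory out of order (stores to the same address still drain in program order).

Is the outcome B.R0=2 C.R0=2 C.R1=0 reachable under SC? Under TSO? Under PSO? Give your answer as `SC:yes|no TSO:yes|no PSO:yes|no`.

outcome vector order: (B.R0,C.R0,C.R1)
SC: 10 outcomes — {0/0/0; 0/0/1; 0/0/2; 0/2/1; 0/2/2; 2/0/0; 2/0/1; 2/0/2; 2/2/1; 2/2/2}
TSO: 10 outcomes — {0/0/0; 0/0/1; 0/0/2; 0/2/1; 0/2/2; 2/0/0; 2/0/1; 2/0/2; 2/2/1; 2/2/2}
PSO: 12 outcomes — {0/0/0; 0/0/1; 0/0/2; 0/2/0; 0/2/1; 0/2/2; 2/0/0; 2/0/1; 2/0/2; 2/2/0; 2/2/1; 2/2/2}
target 2/2/0 ∈ {PSO}

SC:no TSO:no PSO:yes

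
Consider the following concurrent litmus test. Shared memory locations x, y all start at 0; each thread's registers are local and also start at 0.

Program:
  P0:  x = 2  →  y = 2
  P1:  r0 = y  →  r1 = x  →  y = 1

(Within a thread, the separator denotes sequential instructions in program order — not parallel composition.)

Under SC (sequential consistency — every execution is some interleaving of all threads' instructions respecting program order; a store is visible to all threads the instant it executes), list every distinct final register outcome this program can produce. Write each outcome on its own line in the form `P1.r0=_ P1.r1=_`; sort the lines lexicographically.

outcome vector order: (P1.r0,P1.r1)
|SC outcomes| = 3

P1.r0=0 P1.r1=0
P1.r0=0 P1.r1=2
P1.r0=2 P1.r1=2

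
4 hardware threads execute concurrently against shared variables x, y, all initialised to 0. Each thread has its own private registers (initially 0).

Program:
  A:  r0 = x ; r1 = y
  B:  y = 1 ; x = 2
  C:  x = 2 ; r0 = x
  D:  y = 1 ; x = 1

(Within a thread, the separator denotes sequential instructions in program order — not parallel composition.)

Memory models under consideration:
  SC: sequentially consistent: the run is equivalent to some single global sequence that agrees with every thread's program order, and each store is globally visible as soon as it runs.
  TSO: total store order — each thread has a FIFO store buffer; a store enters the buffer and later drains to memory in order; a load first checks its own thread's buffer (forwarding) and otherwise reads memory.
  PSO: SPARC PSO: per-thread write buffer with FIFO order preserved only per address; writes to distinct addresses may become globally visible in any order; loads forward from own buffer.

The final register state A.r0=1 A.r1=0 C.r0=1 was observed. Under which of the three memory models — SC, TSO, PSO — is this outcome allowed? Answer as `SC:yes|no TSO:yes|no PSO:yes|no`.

outcome vector order: (A.r0,A.r1,C.r0)
SC: 10 outcomes — {001, 002, 011, 012, 111, 112, 201, 202, 211, 212}
TSO: 10 outcomes — {001, 002, 011, 012, 111, 112, 201, 202, 211, 212}
PSO: 12 outcomes — {001, 002, 011, 012, 101, 102, 111, 112, 201, 202, 211, 212}
target 101 ∈ {PSO}

SC:no TSO:no PSO:yes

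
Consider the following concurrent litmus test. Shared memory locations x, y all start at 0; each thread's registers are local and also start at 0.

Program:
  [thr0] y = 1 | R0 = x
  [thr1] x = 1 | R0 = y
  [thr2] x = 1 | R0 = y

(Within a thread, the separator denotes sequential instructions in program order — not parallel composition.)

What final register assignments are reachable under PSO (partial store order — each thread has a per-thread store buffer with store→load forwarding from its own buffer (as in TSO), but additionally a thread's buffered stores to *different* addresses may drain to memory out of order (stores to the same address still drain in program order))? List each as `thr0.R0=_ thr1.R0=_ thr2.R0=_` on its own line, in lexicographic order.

outcome vector order: (thr0.R0,thr1.R0,thr2.R0)
|PSO outcomes| = 8

thr0.R0=0 thr1.R0=0 thr2.R0=0
thr0.R0=0 thr1.R0=0 thr2.R0=1
thr0.R0=0 thr1.R0=1 thr2.R0=0
thr0.R0=0 thr1.R0=1 thr2.R0=1
thr0.R0=1 thr1.R0=0 thr2.R0=0
thr0.R0=1 thr1.R0=0 thr2.R0=1
thr0.R0=1 thr1.R0=1 thr2.R0=0
thr0.R0=1 thr1.R0=1 thr2.R0=1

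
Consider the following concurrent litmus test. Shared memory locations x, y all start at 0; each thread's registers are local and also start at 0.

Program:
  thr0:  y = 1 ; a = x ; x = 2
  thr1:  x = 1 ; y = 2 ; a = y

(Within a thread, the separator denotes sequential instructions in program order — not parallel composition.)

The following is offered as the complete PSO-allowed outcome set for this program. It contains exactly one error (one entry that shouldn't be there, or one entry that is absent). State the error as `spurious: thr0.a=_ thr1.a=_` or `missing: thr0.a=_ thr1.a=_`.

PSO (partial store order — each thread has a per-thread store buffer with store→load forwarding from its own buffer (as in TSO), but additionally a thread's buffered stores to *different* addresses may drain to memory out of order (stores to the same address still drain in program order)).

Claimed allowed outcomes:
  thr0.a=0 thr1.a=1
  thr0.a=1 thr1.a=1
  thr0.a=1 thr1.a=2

missing: thr0.a=0 thr1.a=2

outcome vector order: (thr0.a,thr1.a)
PSO (4): 0/1, 0/2, 1/1, 1/2
PSO∖claimed = {0/2}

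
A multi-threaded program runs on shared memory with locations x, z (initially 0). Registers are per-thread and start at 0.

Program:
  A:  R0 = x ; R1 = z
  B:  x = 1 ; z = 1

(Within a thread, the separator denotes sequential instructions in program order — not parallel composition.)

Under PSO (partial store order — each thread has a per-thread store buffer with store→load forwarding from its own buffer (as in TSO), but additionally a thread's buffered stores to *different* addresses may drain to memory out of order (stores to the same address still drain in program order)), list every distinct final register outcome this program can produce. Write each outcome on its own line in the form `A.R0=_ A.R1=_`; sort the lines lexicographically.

A.R0=0 A.R1=0
A.R0=0 A.R1=1
A.R0=1 A.R1=0
A.R0=1 A.R1=1

outcome vector order: (A.R0,A.R1)
|PSO outcomes| = 4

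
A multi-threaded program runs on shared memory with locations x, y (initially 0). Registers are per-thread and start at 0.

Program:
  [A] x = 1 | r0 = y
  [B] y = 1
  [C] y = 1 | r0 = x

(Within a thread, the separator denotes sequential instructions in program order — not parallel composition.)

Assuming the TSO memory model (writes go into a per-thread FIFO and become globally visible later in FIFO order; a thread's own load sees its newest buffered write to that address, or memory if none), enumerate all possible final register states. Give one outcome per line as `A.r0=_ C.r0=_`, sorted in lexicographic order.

A.r0=0 C.r0=0
A.r0=0 C.r0=1
A.r0=1 C.r0=0
A.r0=1 C.r0=1

outcome vector order: (A.r0,C.r0)
|TSO outcomes| = 4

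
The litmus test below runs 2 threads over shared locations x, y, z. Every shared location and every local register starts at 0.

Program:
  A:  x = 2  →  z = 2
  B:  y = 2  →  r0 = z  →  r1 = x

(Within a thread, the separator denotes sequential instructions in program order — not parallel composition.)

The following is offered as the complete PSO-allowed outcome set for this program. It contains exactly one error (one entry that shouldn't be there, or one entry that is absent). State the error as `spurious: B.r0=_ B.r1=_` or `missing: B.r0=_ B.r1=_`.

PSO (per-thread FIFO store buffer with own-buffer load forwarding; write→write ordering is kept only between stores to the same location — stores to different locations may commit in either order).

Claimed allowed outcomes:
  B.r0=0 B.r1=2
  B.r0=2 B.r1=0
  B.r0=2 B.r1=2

outcome vector order: (B.r0,B.r1)
PSO (4): 00; 02; 20; 22
PSO∖claimed = {00}

missing: B.r0=0 B.r1=0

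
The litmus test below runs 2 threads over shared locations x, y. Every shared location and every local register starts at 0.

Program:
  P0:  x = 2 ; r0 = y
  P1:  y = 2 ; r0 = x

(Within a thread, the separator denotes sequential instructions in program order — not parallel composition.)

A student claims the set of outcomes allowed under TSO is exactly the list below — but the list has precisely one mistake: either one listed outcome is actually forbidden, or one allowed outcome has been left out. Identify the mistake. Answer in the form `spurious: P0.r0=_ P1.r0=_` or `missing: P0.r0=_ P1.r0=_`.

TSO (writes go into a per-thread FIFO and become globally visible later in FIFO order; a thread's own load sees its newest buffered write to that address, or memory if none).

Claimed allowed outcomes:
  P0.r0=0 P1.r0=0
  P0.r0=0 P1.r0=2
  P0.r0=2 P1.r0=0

outcome vector order: (P0.r0,P1.r0)
under TSO → (0,0) (0,2) (2,0) (2,2)
TSO∖claimed = {(2,2)}

missing: P0.r0=2 P1.r0=2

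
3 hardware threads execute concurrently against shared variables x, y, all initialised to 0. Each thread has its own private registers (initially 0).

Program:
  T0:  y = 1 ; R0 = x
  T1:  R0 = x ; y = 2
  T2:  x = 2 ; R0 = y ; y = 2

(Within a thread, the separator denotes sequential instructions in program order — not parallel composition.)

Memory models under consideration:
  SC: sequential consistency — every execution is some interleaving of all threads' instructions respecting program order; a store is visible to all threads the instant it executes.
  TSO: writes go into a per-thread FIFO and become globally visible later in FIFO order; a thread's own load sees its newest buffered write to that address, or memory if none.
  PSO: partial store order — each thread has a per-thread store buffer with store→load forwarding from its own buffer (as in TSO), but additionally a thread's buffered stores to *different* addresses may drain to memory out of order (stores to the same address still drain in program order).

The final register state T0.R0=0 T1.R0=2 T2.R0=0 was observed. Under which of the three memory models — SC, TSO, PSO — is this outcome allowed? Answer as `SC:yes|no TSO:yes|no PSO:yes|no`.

SC:no TSO:yes PSO:yes

outcome vector order: (T0.R0,T1.R0,T2.R0)
[SC] allowed = {(0,0,1) (0,0,2) (0,2,1) (0,2,2) (2,0,0) (2,0,1) (2,0,2) (2,2,0) (2,2,1) (2,2,2)}
[TSO] allowed = {(0,0,0) (0,0,1) (0,0,2) (0,2,0) (0,2,1) (0,2,2) (2,0,0) (2,0,1) (2,0,2) (2,2,0) (2,2,1) (2,2,2)}
[PSO] allowed = {(0,0,0) (0,0,1) (0,0,2) (0,2,0) (0,2,1) (0,2,2) (2,0,0) (2,0,1) (2,0,2) (2,2,0) (2,2,1) (2,2,2)}
target (0,2,0) ∈ {TSO,PSO}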